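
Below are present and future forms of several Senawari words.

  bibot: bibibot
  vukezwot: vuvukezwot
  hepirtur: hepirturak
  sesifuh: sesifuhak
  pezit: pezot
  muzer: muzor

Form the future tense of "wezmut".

wezmutak

bibot and pezit both end in -t yet inflect differently (bibibot, pezot), so the final letter is not what conditions the rule; the last vowel is.
"wezmut" has last vowel 'u'. The stems whose last vowel is 'u' (hepirtur → hepirturak, sesifuh → sesifuhak) add -ak.
So wezmut → wezmutak.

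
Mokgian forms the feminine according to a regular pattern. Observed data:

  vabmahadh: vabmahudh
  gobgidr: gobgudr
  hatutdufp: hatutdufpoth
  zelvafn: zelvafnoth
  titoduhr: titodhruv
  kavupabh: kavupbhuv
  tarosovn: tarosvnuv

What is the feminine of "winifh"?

winifhoth

gobgidr and titoduhr both end in -r yet inflect differently (gobgudr, titodhruv), so the final letter is not what conditions the rule; the second-to-last letter is.
"winifh" has second-to-last letter 'f'. The stems whose second-to-last letter is 'f' (hatutdufp → hatutdufpoth, zelvafn → zelvafnoth) add -oth.
The other patterns: stems whose second-to-last letter is 'd' change the last vowel to 'u'; stems whose second-to-last letter is 'b', 'h' or 'v' delete the last vowel and add -uv.
So winifh → winifhoth.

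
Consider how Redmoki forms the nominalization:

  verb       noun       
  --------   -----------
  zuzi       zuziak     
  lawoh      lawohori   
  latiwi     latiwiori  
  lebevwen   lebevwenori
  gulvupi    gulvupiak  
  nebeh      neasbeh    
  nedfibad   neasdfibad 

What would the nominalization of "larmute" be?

nebeh and lawoh both end in -h yet inflect differently (neasbeh, lawohori), so the final letter is not what conditions the rule; the first letter is.
"larmute" begins with l-. The stems beginning with l- (latiwi → latiwiori, lebevwen → lebevwenori, lawoh → lawohori) add -ori.
So larmute → larmuteori.

larmuteori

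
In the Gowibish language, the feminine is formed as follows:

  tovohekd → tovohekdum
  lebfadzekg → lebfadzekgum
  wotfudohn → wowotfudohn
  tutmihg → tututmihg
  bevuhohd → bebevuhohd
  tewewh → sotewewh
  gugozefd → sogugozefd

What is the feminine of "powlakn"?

powlaknum

lebfadzekg and tutmihg both end in -g yet inflect differently (lebfadzekgum, tututmihg), so the final letter is not what conditions the rule; the second-to-last letter is.
"powlakn" has second-to-last letter 'k'. The stems whose second-to-last letter is 'k' (tovohekd → tovohekdum, lebfadzekg → lebfadzekgum) add -um.
So powlakn → powlaknum.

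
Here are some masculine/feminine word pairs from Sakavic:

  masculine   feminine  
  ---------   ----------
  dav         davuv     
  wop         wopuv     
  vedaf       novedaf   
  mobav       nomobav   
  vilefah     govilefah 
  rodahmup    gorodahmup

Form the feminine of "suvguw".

dav and mobav both end in -v yet inflect differently (davuv, nomobav), so the final letter is not what conditions the rule; the number of vowels is.
"suvguw" has 2 vowels. The stems with 2 vowels (vedaf → novedaf, mobav → nomobav) add the prefix no-.
The other patterns: stems with 1 vowel add -uv; stems with 3 vowels add the prefix go-.
So suvguw → nosuvguw.

nosuvguw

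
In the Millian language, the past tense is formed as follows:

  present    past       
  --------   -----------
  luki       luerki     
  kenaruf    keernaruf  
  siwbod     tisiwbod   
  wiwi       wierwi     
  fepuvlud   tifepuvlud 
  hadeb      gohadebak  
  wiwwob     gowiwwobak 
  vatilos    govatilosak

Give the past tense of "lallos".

kenaruf and fepuvlud both have last vowel 'u' yet inflect differently (keernaruf, tifepuvlud), so the last vowel is not what conditions the rule; the final letter is.
"lallos" ends in -s. The one such stem in the data (vatilos → govatilosak) adds go- … -ak around the stem, so the same rule applies.
The other patterns: stems ending in -f or -i insert -er- after the first vowel; stems ending in -d add the prefix ti-.
So lallos → golallosak.

golallosak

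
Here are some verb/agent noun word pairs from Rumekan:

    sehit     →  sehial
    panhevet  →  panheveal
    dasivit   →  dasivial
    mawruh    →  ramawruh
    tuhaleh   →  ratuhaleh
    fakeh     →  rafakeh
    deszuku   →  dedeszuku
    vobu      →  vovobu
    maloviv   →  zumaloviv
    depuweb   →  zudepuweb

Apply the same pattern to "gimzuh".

panhevet and tuhaleh both have last vowel 'e' yet inflect differently (panheveal, ratuhaleh), so the last vowel is not what conditions the rule; the final letter is.
"gimzuh" ends in -h. The stems ending in -h (mawruh → ramawruh, tuhaleh → ratuhaleh, fakeh → rafakeh) add the prefix ra-.
So gimzuh → ragimzuh.

ragimzuh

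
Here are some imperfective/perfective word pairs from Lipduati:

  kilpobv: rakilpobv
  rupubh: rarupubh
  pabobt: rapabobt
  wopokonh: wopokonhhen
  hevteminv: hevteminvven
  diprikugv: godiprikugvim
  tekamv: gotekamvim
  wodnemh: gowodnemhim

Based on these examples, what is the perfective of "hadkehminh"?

hadkehminhhen

rupubh and wopokonh both end in -h yet inflect differently (rarupubh, wopokonhhen), so the final letter is not what conditions the rule; the second-to-last letter is.
"hadkehminh" has second-to-last letter 'n'. The stems whose second-to-last letter is 'n' (wopokonh → wopokonhhen, hevteminv → hevteminvven) double the final consonant and add -en.
The other patterns: stems whose second-to-last letter is 'b' add the prefix ra-; stems whose second-to-last letter is 'g' or 'm' add go- … -im around the stem.
So hadkehminh → hadkehminhhen.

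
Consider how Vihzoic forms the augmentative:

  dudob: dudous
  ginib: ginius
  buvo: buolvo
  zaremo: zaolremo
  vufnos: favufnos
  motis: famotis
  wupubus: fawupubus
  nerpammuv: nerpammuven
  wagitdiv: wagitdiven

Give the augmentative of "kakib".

dudob and buvo both have last vowel 'o' yet inflect differently (dudous, buolvo), so the last vowel is not what conditions the rule; the final letter is.
"kakib" ends in -b. The stems ending in -b (dudob → dudous, ginib → ginius) drop the final letter and add -us.
So kakib → kakius.

kakius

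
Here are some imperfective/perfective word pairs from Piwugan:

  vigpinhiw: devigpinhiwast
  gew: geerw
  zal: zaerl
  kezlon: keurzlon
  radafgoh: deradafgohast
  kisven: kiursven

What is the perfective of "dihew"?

"dihew" has 2 vowels. The stems with 2 vowels (kezlon → keurzlon, kisven → kiursven) insert -ur- after the first vowel.
So dihew → diurhew.

diurhew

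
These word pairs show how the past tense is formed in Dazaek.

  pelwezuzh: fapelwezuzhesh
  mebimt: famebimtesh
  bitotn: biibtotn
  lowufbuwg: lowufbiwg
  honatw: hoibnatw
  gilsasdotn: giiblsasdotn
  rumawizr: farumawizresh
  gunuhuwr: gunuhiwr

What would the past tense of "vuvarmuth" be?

vuibvarmuth

gunuhuwr and rumawizr both end in -r yet inflect differently (gunuhiwr, farumawizresh), so the final letter is not what conditions the rule; the second-to-last letter is.
"vuvarmuth" has second-to-last letter 't'. The stems whose second-to-last letter is 't' (gilsasdotn → giiblsasdotn, bitotn → biibtotn, honatw → hoibnatw) insert -ib- after the first vowel.
So vuvarmuth → vuibvarmuth.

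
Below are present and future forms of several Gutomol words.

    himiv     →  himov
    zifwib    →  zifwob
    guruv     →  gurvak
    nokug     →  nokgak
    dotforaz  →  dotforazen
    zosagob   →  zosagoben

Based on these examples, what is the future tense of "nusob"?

himiv and guruv both end in -v yet inflect differently (himov, gurvak), so the final letter is not what conditions the rule; the last vowel is.
"nusob" has last vowel 'o'. The one such stem in the data (zosagob → zosagoben) adds -en, so the same rule applies.
The other patterns: stems whose last vowel is 'i' change the last vowel to 'o'; stems whose last vowel is 'u' delete the last vowel and add -ak.
So nusob → nusoben.

nusoben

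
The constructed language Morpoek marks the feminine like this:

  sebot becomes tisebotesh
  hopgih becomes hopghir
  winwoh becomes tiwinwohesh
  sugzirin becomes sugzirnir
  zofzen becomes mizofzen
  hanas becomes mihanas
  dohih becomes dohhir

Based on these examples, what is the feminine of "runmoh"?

winwoh and hopgih both end in -h yet inflect differently (tiwinwohesh, hopghir), so the final letter is not what conditions the rule; the last vowel is.
"runmoh" has last vowel 'o'. The stems whose last vowel is 'o' (winwoh → tiwinwohesh, sebot → tisebotesh) add ti- … -esh around the stem.
So runmoh → tirunmohesh.

tirunmohesh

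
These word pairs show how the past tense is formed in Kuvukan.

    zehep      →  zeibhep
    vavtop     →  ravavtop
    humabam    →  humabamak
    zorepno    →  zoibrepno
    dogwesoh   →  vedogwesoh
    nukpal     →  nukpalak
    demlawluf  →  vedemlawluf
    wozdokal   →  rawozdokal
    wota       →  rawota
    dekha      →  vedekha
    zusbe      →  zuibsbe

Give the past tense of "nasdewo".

dekha and wota both end in -a yet inflect differently (vedekha, rawota), so the final letter is not what conditions the rule; the first letter is.
"nasdewo" begins with n-. The one such stem in the data (nukpal → nukpalak) adds -ak, so the same rule applies.
So nasdewo → nasdewoak.

nasdewoak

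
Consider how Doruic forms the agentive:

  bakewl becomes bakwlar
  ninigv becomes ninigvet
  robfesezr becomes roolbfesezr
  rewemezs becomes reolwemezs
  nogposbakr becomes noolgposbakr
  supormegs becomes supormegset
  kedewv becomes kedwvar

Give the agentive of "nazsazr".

kedewv and ninigv both end in -v yet inflect differently (kedwvar, ninigvet), so the final letter is not what conditions the rule; the second-to-last letter is.
"nazsazr" has second-to-last letter 'z'. The stems whose second-to-last letter is 'z' (robfesezr → roolbfesezr, rewemezs → reolwemezs) insert -ol- after the first vowel.
The other patterns: stems whose second-to-last letter is 'w' delete the last vowel and add -ar; stems whose second-to-last letter is 'g' add -et.
So nazsazr → naolzsazr.

naolzsazr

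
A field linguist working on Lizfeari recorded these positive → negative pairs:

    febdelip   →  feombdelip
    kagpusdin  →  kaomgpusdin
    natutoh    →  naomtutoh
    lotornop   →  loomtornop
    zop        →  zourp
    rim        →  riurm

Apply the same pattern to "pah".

febdelip and zop both end in -p yet inflect differently (feombdelip, zourp), so the final letter is not what conditions the rule; the number of vowels is.
"pah" has 1 vowel. The stems with 1 vowel (zop → zourp, rim → riurm) insert -ur- after the first vowel.
The other pattern: stems with 3 vowels insert -om- after the first vowel.
So pah → paurh.

paurh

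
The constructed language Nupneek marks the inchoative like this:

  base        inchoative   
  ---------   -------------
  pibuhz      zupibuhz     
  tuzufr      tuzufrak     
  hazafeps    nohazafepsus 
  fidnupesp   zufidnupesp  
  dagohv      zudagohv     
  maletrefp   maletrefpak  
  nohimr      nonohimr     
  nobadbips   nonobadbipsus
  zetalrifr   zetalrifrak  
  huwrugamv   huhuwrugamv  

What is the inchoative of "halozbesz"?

zuhalozbesz

tuzufr and nohimr both end in -r yet inflect differently (tuzufrak, nonohimr), so the final letter is not what conditions the rule; the second-to-last letter is.
"halozbesz" has second-to-last letter 's'. The one such stem in the data (fidnupesp → zufidnupesp) adds the prefix zu-, so the same rule applies.
So halozbesz → zuhalozbesz.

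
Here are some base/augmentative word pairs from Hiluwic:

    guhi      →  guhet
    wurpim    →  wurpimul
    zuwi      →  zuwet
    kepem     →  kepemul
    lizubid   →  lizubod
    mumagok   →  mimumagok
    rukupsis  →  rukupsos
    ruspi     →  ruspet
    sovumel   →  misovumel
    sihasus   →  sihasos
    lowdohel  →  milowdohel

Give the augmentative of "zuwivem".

zuwivemul

lizubid and ruspi both have last vowel 'i' yet inflect differently (lizubod, ruspet), so the last vowel is not what conditions the rule; the final letter is.
"zuwivem" ends in -m. The stems ending in -m (kepem → kepemul, wurpim → wurpimul) add -ul.
The other patterns: stems ending in -d or -s change the last vowel to 'o'; stems ending in -i drop the final letter and add -et; stems ending in -k or -l add the prefix mi-.
So zuwivem → zuwivemul.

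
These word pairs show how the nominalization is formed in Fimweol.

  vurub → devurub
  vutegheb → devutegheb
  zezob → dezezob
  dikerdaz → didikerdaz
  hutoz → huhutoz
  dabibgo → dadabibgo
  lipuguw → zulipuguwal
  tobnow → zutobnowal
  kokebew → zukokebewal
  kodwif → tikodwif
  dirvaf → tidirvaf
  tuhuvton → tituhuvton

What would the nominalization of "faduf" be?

tifaduf

zezob and hutoz both have last vowel 'o' yet inflect differently (dezezob, huhutoz), so the last vowel is not what conditions the rule; the final letter is.
"faduf" ends in -f. The stems ending in -f (kodwif → tikodwif, dirvaf → tidirvaf) add the prefix ti-.
So faduf → tifaduf.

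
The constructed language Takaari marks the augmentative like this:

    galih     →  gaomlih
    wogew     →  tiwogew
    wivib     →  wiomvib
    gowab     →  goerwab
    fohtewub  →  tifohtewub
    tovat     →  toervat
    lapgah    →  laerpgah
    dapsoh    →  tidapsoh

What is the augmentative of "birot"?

tibirot

"birot" has last vowel 'o'. The one such stem in the data (dapsoh → tidapsoh) adds the prefix ti-, so the same rule applies.
So birot → tibirot.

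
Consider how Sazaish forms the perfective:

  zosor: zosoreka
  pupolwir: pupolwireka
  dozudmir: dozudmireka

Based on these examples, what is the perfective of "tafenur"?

tafenureka

Every pair shown (zosor → zosoreka, pupolwir → pupolwireka, dozudmir → dozudmireka) follows the same rule: add -eka.
So tafenur → tafenureka.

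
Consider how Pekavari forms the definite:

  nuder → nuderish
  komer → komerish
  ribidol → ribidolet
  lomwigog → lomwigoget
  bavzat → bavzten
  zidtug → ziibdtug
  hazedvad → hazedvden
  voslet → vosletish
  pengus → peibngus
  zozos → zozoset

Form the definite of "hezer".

zidtug and lomwigog both end in -g yet inflect differently (ziibdtug, lomwigoget), so the final letter is not what conditions the rule; the last vowel is.
"hezer" has last vowel 'e'. The stems whose last vowel is 'e' (nuder → nuderish, komer → komerish, voslet → vosletish) add -ish.
So hezer → hezerish.

hezerish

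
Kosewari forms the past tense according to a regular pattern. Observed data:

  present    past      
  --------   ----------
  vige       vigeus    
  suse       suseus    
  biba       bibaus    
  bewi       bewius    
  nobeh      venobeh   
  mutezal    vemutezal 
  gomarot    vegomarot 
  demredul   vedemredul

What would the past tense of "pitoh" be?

vepitoh

"pitoh" ends in a consonant. The stems ending in a consonant (nobeh → venobeh, mutezal → vemutezal, gomarot → vegomarot) add the prefix ve-.
So pitoh → vepitoh.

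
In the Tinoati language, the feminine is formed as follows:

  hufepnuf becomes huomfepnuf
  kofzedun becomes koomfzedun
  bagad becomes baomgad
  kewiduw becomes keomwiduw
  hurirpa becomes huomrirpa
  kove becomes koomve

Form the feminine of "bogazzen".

boomgazzen

Every pair shown (hufepnuf → huomfepnuf, kofzedun → koomfzedun, bagad → baomgad, …) follows the same rule: insert -om- after the first vowel.
So bogazzen → boomgazzen.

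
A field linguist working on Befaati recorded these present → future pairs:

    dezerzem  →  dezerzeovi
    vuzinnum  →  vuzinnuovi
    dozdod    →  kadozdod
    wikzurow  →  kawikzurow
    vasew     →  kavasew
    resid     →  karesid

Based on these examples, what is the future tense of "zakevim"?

zakeviovi

dezerzem and vasew both have last vowel 'e' yet inflect differently (dezerzeovi, kavasew), so the last vowel is not what conditions the rule; the final letter is.
"zakevim" ends in -m. The stems ending in -m (dezerzem → dezerzeovi, vuzinnum → vuzinnuovi) drop the final letter and add -ovi.
So zakevim → zakeviovi.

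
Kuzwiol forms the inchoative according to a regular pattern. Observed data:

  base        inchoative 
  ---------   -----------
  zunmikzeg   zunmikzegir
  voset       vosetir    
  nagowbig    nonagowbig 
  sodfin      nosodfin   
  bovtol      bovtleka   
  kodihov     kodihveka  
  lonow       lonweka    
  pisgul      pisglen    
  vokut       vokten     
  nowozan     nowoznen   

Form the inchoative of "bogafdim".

"bogafdim" has last vowel 'i'. The stems whose last vowel is 'i' (nagowbig → nonagowbig, sodfin → nosodfin) add the prefix no-.
The other patterns: stems whose last vowel is 'e' add -ir; stems whose last vowel is 'o' delete the last vowel and add -eka; stems whose last vowel is 'a' or 'u' delete the last vowel and add -en.
So bogafdim → nobogafdim.

nobogafdim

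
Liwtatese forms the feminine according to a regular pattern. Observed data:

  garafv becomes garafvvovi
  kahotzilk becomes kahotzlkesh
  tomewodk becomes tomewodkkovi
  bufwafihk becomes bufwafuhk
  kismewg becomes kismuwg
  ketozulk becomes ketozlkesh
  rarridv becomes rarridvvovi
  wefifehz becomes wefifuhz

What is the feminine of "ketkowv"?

ketozulk and bufwafihk both end in -k yet inflect differently (ketozlkesh, bufwafuhk), so the final letter is not what conditions the rule; the second-to-last letter is.
"ketkowv" has second-to-last letter 'w'. The one such stem in the data (kismewg → kismuwg) changes the last vowel to 'u' (as do wefifehz, bufwafihk), so the same rule applies.
The other patterns: stems whose second-to-last letter is 'l' delete the last vowel and add -esh; stems whose second-to-last letter is 'd' or 'f' double the final consonant and add -ovi.
So ketkowv → ketkuwv.

ketkuwv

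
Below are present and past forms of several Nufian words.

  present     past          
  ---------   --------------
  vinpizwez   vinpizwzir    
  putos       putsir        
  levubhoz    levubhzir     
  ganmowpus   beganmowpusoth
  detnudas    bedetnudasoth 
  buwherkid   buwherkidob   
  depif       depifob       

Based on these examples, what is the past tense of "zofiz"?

putos and ganmowpus both end in -s yet inflect differently (putsir, beganmowpusoth), so the final letter is not what conditions the rule; the last vowel is.
"zofiz" has last vowel 'i'. The stems whose last vowel is 'i' (buwherkid → buwherkidob, depif → depifob) add -ob.
The other patterns: stems whose last vowel is 'e' or 'o' delete the last vowel and add -ir; stems whose last vowel is 'a' or 'u' add be- … -oth around the stem.
So zofiz → zofizob.

zofizob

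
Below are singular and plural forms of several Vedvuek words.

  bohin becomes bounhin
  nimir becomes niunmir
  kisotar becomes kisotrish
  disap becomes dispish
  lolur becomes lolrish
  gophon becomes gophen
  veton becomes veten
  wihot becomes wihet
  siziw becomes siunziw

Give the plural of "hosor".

bohin and gophon both end in -n yet inflect differently (bounhin, gophen), so the final letter is not what conditions the rule; the last vowel is.
"hosor" has last vowel 'o'. The stems whose last vowel is 'o' (gophon → gophen, veton → veten, wihot → wihet) change the last vowel to 'e'.
The other patterns: stems whose last vowel is 'i' insert -un- after the first vowel; stems whose last vowel is 'a' or 'u' delete the last vowel and add -ish.
So hosor → hoser.

hoser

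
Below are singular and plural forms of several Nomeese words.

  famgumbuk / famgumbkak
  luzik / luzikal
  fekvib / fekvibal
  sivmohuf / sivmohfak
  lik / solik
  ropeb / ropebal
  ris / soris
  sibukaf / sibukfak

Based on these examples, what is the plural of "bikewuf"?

bikewfak

lik and luzik both end in -k yet inflect differently (solik, luzikal), so the final letter is not what conditions the rule; the number of vowels is.
"bikewuf" has 3 vowels. The stems with 3 vowels (sibukaf → sibukfak, famgumbuk → famgumbkak, sivmohuf → sivmohfak) delete the last vowel and add -ak.
The other patterns: stems with 1 vowel add the prefix so-; stems with 2 vowels add -al.
So bikewuf → bikewfak.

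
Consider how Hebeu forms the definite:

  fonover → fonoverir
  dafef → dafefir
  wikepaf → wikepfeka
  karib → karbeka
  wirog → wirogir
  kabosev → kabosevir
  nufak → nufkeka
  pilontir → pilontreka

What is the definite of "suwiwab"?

suwiwbeka

wikepaf and dafef both end in -f yet inflect differently (wikepfeka, dafefir), so the final letter is not what conditions the rule; the last vowel is.
"suwiwab" has last vowel 'a'. The stems whose last vowel is 'a' (wikepaf → wikepfeka, nufak → nufkeka) delete the last vowel and add -eka.
So suwiwab → suwiwbeka.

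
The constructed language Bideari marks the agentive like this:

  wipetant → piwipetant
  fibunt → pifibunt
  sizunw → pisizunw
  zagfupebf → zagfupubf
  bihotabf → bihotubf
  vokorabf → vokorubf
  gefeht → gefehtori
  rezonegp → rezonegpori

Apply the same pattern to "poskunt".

piposkunt

wipetant and gefeht both end in -t yet inflect differently (piwipetant, gefehtori), so the final letter is not what conditions the rule; the second-to-last letter is.
"poskunt" has second-to-last letter 'n'. The stems whose second-to-last letter is 'n' (wipetant → piwipetant, fibunt → pifibunt, sizunw → pisizunw) add the prefix pi-.
So poskunt → piposkunt.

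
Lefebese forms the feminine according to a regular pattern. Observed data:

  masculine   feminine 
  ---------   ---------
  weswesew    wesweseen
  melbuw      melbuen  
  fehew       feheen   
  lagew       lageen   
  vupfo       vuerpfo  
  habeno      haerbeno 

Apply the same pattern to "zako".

"zako" ends in -o. The stems ending in -o (vupfo → vuerpfo, habeno → haerbeno) insert -er- after the first vowel.
So zako → zaerko.

zaerko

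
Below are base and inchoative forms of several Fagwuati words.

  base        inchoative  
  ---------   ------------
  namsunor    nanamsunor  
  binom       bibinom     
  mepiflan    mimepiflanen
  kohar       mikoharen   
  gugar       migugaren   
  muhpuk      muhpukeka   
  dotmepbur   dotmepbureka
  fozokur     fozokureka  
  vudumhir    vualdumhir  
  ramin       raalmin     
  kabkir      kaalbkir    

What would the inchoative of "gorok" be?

gogorok

namsunor and kohar both end in -r yet inflect differently (nanamsunor, mikoharen), so the final letter is not what conditions the rule; the last vowel is.
"gorok" has last vowel 'o'. The stems whose last vowel is 'o' (namsunor → nanamsunor, binom → bibinom) repeat the first consonant+vowel as a prefix.
The other patterns: stems whose last vowel is 'a' add mi- … -en around the stem; stems whose last vowel is 'u' add -eka; stems whose last vowel is 'i' insert -al- after the first vowel.
So gorok → gogorok.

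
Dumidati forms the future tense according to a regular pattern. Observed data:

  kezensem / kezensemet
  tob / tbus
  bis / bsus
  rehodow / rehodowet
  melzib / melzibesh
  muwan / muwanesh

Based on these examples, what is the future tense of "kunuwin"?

tob and melzib both end in -b yet inflect differently (tbus, melzibesh), so the final letter is not what conditions the rule; the number of vowels is.
"kunuwin" has 3 vowels. The stems with 3 vowels (kezensem → kezensemet, rehodow → rehodowet) add -et.
The other patterns: stems with 1 vowel delete the last vowel and add -us; stems with 2 vowels add -esh.
So kunuwin → kunuwinet.

kunuwinet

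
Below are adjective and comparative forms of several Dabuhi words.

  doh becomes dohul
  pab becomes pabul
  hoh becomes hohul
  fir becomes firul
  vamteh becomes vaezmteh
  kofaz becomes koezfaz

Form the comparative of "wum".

wumul

hoh and vamteh both end in -h yet inflect differently (hohul, vaezmteh), so the final letter is not what conditions the rule; the number of vowels is.
"wum" has 1 vowel. The stems with 1 vowel (fir → firul, hoh → hohul, pab → pabul) add -ul.
The other pattern: stems with 2 vowels insert -ez- after the first vowel.
So wum → wumul.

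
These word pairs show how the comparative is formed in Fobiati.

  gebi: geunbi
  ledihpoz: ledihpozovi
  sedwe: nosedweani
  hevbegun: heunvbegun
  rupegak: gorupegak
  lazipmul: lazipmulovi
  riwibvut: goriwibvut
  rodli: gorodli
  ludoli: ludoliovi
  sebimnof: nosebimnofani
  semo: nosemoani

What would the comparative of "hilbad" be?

hiunlbad

"hilbad" begins with h-. The one such stem in the data (hevbegun → heunvbegun) inserts -un- after the first vowel (as does gebi), so the same rule applies.
The other patterns: stems beginning with l- add -ovi; stems beginning with r- add the prefix go-; stems beginning with s- add no- … -ani around the stem.
So hilbad → hiunlbad.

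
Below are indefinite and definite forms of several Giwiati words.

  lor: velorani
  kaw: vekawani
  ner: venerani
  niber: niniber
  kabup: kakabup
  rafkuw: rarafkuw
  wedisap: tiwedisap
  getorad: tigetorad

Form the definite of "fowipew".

tifowipew

"fowipew" has 3 vowels. The stems with 3 vowels (wedisap → tiwedisap, getorad → tigetorad) add the prefix ti-.
So fowipew → tifowipew.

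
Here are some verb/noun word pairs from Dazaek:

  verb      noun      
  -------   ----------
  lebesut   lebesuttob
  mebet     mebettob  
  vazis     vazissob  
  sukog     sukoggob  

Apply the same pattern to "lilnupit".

Every pair shown (lebesut → lebesuttob, mebet → mebettob, vazis → vazissob, …) follows the same rule: double the final consonant and add -ob.
So lilnupit → lilnupittob.

lilnupittob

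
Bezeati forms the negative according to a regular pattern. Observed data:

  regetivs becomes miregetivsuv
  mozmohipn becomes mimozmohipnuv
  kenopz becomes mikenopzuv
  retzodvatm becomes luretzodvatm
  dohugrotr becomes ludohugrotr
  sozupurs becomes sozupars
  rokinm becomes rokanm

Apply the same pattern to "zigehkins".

"zigehkins" has second-to-last letter 'n'. The one such stem in the data (rokinm → rokanm) changes the last vowel to 'a' (as does sozupurs), so the same rule applies.
So zigehkins → zigehkans.

zigehkans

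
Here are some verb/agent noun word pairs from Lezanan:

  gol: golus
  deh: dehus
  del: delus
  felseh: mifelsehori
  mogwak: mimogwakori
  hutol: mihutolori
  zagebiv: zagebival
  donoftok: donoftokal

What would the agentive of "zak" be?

zakus

deh and felseh both end in -h yet inflect differently (dehus, mifelsehori), so the final letter is not what conditions the rule; the number of vowels is.
"zak" has 1 vowel. The stems with 1 vowel (gol → golus, deh → dehus, del → delus) add -us.
So zak → zakus.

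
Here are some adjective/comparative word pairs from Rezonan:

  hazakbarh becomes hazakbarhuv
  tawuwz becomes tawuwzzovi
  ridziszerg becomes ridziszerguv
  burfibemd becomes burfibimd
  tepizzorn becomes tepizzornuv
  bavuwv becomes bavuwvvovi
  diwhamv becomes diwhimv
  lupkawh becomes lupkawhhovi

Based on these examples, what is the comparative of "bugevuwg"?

bugevuwggovi

lupkawh and hazakbarh both end in -h yet inflect differently (lupkawhhovi, hazakbarhuv), so the final letter is not what conditions the rule; the second-to-last letter is.
"bugevuwg" has second-to-last letter 'w'. The stems whose second-to-last letter is 'w' (bavuwv → bavuwvvovi, tawuwz → tawuwzzovi, lupkawh → lupkawhhovi) double the final consonant and add -ovi.
The other patterns: stems whose second-to-last letter is 'r' add -uv; stems whose second-to-last letter is 'm' change the last vowel to 'i'.
So bugevuwg → bugevuwggovi.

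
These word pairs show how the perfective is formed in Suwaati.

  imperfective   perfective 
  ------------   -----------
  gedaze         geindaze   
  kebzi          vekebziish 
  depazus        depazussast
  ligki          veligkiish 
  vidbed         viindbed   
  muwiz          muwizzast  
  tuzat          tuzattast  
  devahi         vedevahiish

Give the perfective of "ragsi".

kebzi and muwiz both have last vowel 'i' yet inflect differently (vekebziish, muwizzast), so the last vowel is not what conditions the rule; the final letter is.
"ragsi" ends in -i. The stems ending in -i (kebzi → vekebziish, devahi → vedevahiish, ligki → veligkiish) add ve- … -ish around the stem.
The other patterns: stems ending in -d or -e insert -in- after the first vowel; stems ending in -s, -t or -z double the final consonant and add -ast.
So ragsi → veragsiish.

veragsiish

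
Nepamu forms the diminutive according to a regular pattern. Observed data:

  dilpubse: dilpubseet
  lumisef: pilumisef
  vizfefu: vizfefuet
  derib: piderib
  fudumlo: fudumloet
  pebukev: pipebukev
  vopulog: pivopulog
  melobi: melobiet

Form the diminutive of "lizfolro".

vopulog and fudumlo both have last vowel 'o' yet inflect differently (pivopulog, fudumloet), so the last vowel is not what conditions the rule; whether the stem ends in a vowel or a consonant is.
"lizfolro" ends in a vowel. The stems ending in a vowel (fudumlo → fudumloet, melobi → melobiet, vizfefu → vizfefuet) add -et.
The other pattern: stems ending in a consonant add the prefix pi-.
So lizfolro → lizfolroet.

lizfolroet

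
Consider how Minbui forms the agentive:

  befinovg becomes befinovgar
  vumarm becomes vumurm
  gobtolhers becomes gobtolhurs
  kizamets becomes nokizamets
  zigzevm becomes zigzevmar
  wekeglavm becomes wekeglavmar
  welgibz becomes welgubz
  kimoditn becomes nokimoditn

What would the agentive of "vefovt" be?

vefovtar

kizamets and gobtolhers both end in -s yet inflect differently (nokizamets, gobtolhurs), so the final letter is not what conditions the rule; the second-to-last letter is.
"vefovt" has second-to-last letter 'v'. The stems whose second-to-last letter is 'v' (befinovg → befinovgar, zigzevm → zigzevmar, wekeglavm → wekeglavmar) add -ar.
The other patterns: stems whose second-to-last letter is 't' add the prefix no-; stems whose second-to-last letter is 'b' or 'r' change the last vowel to 'u'.
So vefovt → vefovtar.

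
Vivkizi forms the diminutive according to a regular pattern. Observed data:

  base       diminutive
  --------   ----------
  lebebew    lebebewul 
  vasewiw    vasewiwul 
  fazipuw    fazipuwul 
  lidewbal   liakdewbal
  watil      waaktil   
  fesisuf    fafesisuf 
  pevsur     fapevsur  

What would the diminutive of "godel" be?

goakdel

vasewiw and watil both have last vowel 'i' yet inflect differently (vasewiwul, waaktil), so the last vowel is not what conditions the rule; the final letter is.
"godel" ends in -l. The stems ending in -l (lidewbal → liakdewbal, watil → waaktil) insert -ak- after the first vowel.
The other patterns: stems ending in -w add -ul; stems ending in -f or -r add the prefix fa-.
So godel → goakdel.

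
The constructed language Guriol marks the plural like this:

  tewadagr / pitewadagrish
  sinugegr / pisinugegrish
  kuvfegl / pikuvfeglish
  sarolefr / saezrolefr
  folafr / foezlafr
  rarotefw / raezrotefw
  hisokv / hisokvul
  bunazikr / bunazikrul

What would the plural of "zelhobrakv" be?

zelhobrakvul

tewadagr and sarolefr both end in -r yet inflect differently (pitewadagrish, saezrolefr), so the final letter is not what conditions the rule; the second-to-last letter is.
"zelhobrakv" has second-to-last letter 'k'. The stems whose second-to-last letter is 'k' (hisokv → hisokvul, bunazikr → bunazikrul) add -ul.
The other patterns: stems whose second-to-last letter is 'g' add pi- … -ish around the stem; stems whose second-to-last letter is 'f' insert -ez- after the first vowel.
So zelhobrakv → zelhobrakvul.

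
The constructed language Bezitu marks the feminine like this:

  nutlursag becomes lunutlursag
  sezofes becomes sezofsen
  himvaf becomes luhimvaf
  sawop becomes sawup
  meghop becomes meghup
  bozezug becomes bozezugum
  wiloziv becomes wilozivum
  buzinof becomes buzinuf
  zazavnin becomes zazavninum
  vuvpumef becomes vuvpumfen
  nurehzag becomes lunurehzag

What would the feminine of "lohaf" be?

buzinof and vuvpumef both end in -f yet inflect differently (buzinuf, vuvpumfen), so the final letter is not what conditions the rule; the last vowel is.
"lohaf" has last vowel 'a'. The stems whose last vowel is 'a' (nutlursag → lunutlursag, nurehzag → lunurehzag, himvaf → luhimvaf) add the prefix lu-.
The other patterns: stems whose last vowel is 'i' or 'u' add -um; stems whose last vowel is 'o' change the last vowel to 'u'; stems whose last vowel is 'e' delete the last vowel and add -en.
So lohaf → lulohaf.

lulohaf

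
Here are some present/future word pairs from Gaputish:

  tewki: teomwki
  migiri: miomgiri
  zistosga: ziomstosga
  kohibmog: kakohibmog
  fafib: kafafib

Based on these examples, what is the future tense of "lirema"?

liomrema

tewki and fafib both have last vowel 'i' yet inflect differently (teomwki, kafafib), so the last vowel is not what conditions the rule; whether the stem ends in a vowel or a consonant is.
"lirema" ends in a vowel. The stems ending in a vowel (tewki → teomwki, migiri → miomgiri, zistosga → ziomstosga) insert -om- after the first vowel.
So lirema → liomrema.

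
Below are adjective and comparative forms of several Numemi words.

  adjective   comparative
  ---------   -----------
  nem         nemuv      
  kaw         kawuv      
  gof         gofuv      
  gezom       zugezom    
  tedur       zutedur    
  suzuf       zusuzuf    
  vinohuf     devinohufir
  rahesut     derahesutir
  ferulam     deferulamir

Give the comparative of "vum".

vumuv

nem and gezom both end in -m yet inflect differently (nemuv, zugezom), so the final letter is not what conditions the rule; the number of vowels is.
"vum" has 1 vowel. The stems with 1 vowel (nem → nemuv, kaw → kawuv, gof → gofuv) add -uv.
The other patterns: stems with 2 vowels add the prefix zu-; stems with 3 vowels add de- … -ir around the stem.
So vum → vumuv.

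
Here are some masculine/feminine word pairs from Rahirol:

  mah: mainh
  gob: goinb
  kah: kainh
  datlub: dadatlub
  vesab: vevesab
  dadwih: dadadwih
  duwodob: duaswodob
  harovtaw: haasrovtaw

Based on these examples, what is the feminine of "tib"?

"tib" has 1 vowel. The stems with 1 vowel (mah → mainh, gob → goinb, kah → kainh) insert -in- after the first vowel.
So tib → tiinb.

tiinb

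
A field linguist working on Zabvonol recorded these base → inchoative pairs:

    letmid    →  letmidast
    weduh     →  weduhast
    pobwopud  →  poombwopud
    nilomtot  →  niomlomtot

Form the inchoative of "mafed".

mafedast

"mafed" has 2 vowels. The stems with 2 vowels (letmid → letmidast, weduh → weduhast) add -ast.
So mafed → mafedast.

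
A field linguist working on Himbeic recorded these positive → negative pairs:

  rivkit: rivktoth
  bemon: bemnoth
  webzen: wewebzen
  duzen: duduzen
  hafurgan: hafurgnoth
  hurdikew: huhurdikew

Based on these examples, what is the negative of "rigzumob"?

webzen and hafurgan both end in -n yet inflect differently (wewebzen, hafurgnoth), so the final letter is not what conditions the rule; the last vowel is.
"rigzumob" has last vowel 'o'. The one such stem in the data (bemon → bemnoth) deletes the last vowel and adds -oth (as do hafurgan, rivkit), so the same rule applies.
So rigzumob → rigzumboth.

rigzumboth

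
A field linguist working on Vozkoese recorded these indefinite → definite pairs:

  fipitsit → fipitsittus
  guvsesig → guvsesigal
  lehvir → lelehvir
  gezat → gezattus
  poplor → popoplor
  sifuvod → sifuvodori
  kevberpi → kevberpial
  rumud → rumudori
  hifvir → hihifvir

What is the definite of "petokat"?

petokattus

"petokat" ends in -t. The stems ending in -t (fipitsit → fipitsittus, gezat → gezattus) double the final consonant and add -us.
So petokat → petokattus.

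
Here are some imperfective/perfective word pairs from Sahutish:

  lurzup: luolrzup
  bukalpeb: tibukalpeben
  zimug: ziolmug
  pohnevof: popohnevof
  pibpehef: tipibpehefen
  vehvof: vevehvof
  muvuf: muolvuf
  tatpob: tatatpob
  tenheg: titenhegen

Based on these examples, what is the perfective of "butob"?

bubutob

muvuf and pohnevof both end in -f yet inflect differently (muolvuf, popohnevof), so the final letter is not what conditions the rule; the last vowel is.
"butob" has last vowel 'o'. The stems whose last vowel is 'o' (pohnevof → popohnevof, vehvof → vevehvof, tatpob → tatatpob) repeat the first consonant+vowel as a prefix.
The other patterns: stems whose last vowel is 'u' insert -ol- after the first vowel; stems whose last vowel is 'e' add ti- … -en around the stem.
So butob → bubutob.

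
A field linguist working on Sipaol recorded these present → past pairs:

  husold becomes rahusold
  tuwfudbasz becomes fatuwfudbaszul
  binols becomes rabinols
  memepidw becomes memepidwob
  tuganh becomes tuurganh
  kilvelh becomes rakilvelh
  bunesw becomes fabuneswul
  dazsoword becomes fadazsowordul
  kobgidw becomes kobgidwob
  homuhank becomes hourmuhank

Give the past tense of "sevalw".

kilvelh and tuganh both end in -h yet inflect differently (rakilvelh, tuurganh), so the final letter is not what conditions the rule; the second-to-last letter is.
"sevalw" has second-to-last letter 'l'. The stems whose second-to-last letter is 'l' (kilvelh → rakilvelh, binols → rabinols, husold → rahusold) add the prefix ra-.
So sevalw → rasevalw.

rasevalw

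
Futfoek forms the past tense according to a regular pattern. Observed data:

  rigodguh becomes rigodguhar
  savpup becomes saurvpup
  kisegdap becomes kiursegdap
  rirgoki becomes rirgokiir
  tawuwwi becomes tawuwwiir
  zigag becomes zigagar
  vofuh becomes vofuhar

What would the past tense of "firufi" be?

savpup and vofuh both have last vowel 'u' yet inflect differently (saurvpup, vofuhar), so the last vowel is not what conditions the rule; the final letter is.
"firufi" ends in -i. The stems ending in -i (rirgoki → rirgokiir, tawuwwi → tawuwwiir) add -ir.
So firufi → firufiir.

firufiir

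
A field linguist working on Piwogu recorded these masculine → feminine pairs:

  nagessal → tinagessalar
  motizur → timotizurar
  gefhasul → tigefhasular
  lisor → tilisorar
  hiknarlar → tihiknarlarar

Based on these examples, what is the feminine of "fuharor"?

tifuharorar

Every pair shown (nagessal → tinagessalar, motizur → timotizurar, gefhasul → tigefhasular, …) follows the same rule: add ti- … -ar around the stem.
So fuharor → tifuharorar.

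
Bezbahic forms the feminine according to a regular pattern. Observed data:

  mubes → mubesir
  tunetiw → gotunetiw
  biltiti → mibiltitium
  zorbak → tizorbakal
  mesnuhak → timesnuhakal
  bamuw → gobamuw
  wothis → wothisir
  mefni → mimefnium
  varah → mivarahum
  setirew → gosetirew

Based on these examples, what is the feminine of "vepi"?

"vepi" ends in -i. The stems ending in -i (mefni → mimefnium, biltiti → mibiltitium) add mi- … -um around the stem.
So vepi → mivepium.

mivepium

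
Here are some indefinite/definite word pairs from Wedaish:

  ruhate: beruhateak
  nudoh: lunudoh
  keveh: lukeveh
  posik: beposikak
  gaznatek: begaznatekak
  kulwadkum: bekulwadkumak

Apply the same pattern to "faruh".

lufaruh

"faruh" ends in -h. The stems ending in -h (keveh → lukeveh, nudoh → lunudoh) add the prefix lu-.
The other pattern: stems ending in -e, -k or -m add be- … -ak around the stem.
So faruh → lufaruh.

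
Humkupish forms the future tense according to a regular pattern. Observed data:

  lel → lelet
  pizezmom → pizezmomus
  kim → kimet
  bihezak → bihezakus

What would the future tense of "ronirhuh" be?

ronirhuhus

pizezmom and kim both end in -m yet inflect differently (pizezmomus, kimet), so the final letter is not what conditions the rule; the number of vowels is.
"ronirhuh" has 3 vowels. The stems with 3 vowels (bihezak → bihezakus, pizezmom → pizezmomus) add -us.
So ronirhuh → ronirhuhus.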